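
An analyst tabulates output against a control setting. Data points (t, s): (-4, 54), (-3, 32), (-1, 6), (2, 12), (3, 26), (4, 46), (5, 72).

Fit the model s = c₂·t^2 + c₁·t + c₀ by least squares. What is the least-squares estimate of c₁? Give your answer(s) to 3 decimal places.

c₁ = -1.000

Normal-equation sums: Σt^2·t^2 = 1316, Σt^2·t = 132, Σt^2 = 80, Σt·t = 80, Σt = 6, Σ1 = 7.
For Mᵀs: Σt^2·s = 3976, Σt·s = 328, Σs = 248.
So MᵀM·[c₂, c₁, c₀]ᵀ = Mᵀs: [[1316, 132, 80]; [132, 80, 6]; [80, 6, 7]]·[c₂, c₁, c₀]ᵀ = [3976, 328, 248]ᵀ.
Solving the 3×3 system (Gaussian elimination) gives c₂ = 3, c₁ = -1, c₀ = 2.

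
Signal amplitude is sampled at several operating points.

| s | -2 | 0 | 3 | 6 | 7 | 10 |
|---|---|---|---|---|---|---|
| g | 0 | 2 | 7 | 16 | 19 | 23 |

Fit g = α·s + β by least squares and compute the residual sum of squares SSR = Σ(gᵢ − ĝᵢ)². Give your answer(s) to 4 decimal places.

SSR = 10.2059

Compute the Gram sums: Σs·s = 198, Σs = 24, Σ1 = 6.
And Σs·g = 480, Σg = 67.
Eliminating β: 6·(row 1) − 24·(row 2) gives 612·α = 6·480 − 24·67 = 1272, so α = 106/51.
Then β = (67 − 24·(106/51))/6 = 97/34.
Residuals: 133/102, -29/34, -71/34, 23/34, 163/102, -65/102; SSR = 347/34.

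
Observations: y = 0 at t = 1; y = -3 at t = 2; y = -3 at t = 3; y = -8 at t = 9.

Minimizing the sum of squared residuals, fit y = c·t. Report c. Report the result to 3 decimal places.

The normal equations are: 95·c = -87.
c = (-87)/95 = -0.915789.

c = -0.916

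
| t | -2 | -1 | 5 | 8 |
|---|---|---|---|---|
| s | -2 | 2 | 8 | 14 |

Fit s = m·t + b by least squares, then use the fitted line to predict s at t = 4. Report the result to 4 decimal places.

The normal system XᵀX·[m, b]ᵀ = Xᵀs is [[94, 10]; [10, 4]]·[m, b]ᵀ = [154, 22]ᵀ.
Eliminating b: 4·(row 1) − 10·(row 2) gives 276·m = 4·154 − 10·22 = 396, so m = 33/23.
Then b = (22 − 10·(33/23))/4 = 44/23.
At t = 4: ŝ = (33/23)·(4) + (44/23)·(1) = 176/23.

ŝ = 7.6522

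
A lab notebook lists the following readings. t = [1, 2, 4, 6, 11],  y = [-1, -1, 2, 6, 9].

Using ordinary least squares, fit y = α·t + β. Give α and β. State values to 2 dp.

Sums needed: Σt·t = 178, Σt = 24, Σ1 = 5.
And Σt·y = 140, Σy = 15.
det = 178·5 − 24² = 314.
α = (140·5 − 24·15)/314 = 170/157; β = (178·15 − 24·140)/314 = -345/157.

α = 1.08, β = -2.20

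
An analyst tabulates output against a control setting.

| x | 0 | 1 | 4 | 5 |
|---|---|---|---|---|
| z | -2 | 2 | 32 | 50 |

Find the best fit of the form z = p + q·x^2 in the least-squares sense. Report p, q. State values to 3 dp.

Normal-equation sums: Σ1 = 4, Σx^2 = 42, Σx^2·x^2 = 882.
Right-hand side: Σz = 82, Σx^2·z = 1764.
So AᵀA·[p, q]ᵀ = Aᵀz: [[4, 42]; [42, 882]]·[p, q]ᵀ = [82, 1764]ᵀ.
Δ = 4·882 − 42² = 1764.
p = (82·882 − 42·1764)/1764 = -1; q = (4·1764 − 42·82)/1764 = 43/21.

p = -1.000, q = 2.048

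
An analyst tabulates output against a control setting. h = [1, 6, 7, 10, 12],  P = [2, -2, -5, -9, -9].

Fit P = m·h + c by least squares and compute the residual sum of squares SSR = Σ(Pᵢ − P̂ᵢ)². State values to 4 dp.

SSR = 4.5847

Setting ∂/∂m … = 0 gives: 330·m + 36·c = -243;  36·m + 5·c = -23.
Determinant 330·5 − 36² = 354.
m = ((-243)·5 − 36·(-23))/354 = -129/118; c = (330·(-23) − 36·(-243))/354 = 193/59.
Residuals: -21/118, 76/59, -73/118, -79/59, 50/59; SSR = 541/118.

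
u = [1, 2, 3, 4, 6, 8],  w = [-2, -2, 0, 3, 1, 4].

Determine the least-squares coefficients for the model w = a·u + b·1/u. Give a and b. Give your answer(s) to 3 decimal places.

a = 0.479, b = -3.037

Normal-equation sums: Σu·u = 130, Σu·1/u = 6, Σ1/u·1/u = 845/576.
For Mᵀw: Σu·w = 44, Σ1/u·w = -19/12.
Δ = 130·(845/576) − 6² = 44557/288.
a = (44·(845/576) − 6·(-19/12))/(44557/288) = 21326/44557; b = (130·(-19/12) − 6·44)/(44557/288) = -135312/44557.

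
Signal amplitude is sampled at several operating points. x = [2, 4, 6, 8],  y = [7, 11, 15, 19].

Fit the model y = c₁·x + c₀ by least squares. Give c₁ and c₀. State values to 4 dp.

From the data, Σx·x = 120, Σx = 20, Σ1 = 4.
For Aᵀy: Σx·y = 300, Σy = 52.
Eliminating c₀: 4·(row 1) − 20·(row 2) gives 80·c₁ = 4·300 − 20·52 = 160, so c₁ = 2.
Then c₀ = (52 − 20·2)/4 = 3.

c₁ = 2.0000, c₀ = 3.0000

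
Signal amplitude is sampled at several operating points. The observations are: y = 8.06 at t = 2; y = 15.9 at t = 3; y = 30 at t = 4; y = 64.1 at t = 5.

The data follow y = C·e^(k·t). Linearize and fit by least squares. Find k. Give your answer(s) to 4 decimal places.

With ln yᵢ as the transformed response and tᵢ as the regressor:
Σt = 14.0000, Σ(t)² = 54.0000, Σln y = 12.4149, Σt·ln y = 46.8798.
Equations: 54.0000·k + 14.0000·ln C = 46.8798;  14.0000·k + 4·ln C = 12.4149.
Δ = 54.0000·4 − (14.0000)² = 20.0000; k = (46.8798·4 − 14.0000·12.4149)/20.0000 = 0.68555, ln C = (54.0000·12.4149 − 14.0000·46.8798)/20.0000 = 0.70430.

k = 0.6855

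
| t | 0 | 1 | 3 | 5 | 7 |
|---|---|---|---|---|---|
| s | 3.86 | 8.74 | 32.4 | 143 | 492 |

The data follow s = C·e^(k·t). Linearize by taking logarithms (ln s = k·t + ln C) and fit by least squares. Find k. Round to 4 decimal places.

Let Y = ln s. Fitting Y = k·t + ln C by least squares:
AᵀA = [[84.0000, 16.0000]; [16.0000, 5]], rhs = [80.8060, 18.1581]ᵀ  (here Σt = 16.0000, Σ(t)² = 84.0000, Σln s = 18.1581, Σt·ln s = 80.8060).
Solving (det = 164.0000): k = 0.69208, ln C = 1.41696.

k = 0.6921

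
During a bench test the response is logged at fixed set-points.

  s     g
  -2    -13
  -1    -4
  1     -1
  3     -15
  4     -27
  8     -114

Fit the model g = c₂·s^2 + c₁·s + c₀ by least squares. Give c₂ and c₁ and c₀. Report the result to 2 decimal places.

MᵀM·[c₂, c₁, c₀]ᵀ = Mᵀg reads: 4451·c₂ + 595·c₁ + 95·c₀ = -7920;  595·c₂ + 95·c₁ + 13·c₀ = -1036;  95·c₂ + 13·c₁ + 6·c₀ = -174.
Solving the 3×3 system (Gaussian elimination) gives c₂ = -275/141, c₁ = 211/141, c₀ = -64/47.

c₂ = -1.95, c₁ = 1.50, c₀ = -1.36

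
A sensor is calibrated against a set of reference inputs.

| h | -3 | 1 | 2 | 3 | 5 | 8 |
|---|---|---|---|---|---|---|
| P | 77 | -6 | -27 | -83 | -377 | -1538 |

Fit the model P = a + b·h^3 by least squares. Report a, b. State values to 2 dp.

Forming MᵀM = [[6, 646]; [646, 279292]] and MᵀP = [-1954, -839123]ᵀ gives MᵀM·[a, b]ᵀ = MᵀP.
Δ = 6·279292 − 646² = 1258436.
a = ((-1954)·279292 − 646·(-839123))/1258436 = -1831555/629218; b = (6·(-839123) − 646·(-1954))/1258436 = -1886227/629218.

a = -2.91, b = -3.00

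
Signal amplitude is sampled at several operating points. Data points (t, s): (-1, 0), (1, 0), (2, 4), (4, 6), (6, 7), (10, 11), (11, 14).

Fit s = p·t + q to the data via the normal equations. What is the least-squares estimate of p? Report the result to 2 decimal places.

Setting ∂/∂p … = 0 gives: 279·p + 33·q = 338;  33·p + 7·q = 42.
(Σt·t = 279, Σt = 33, Σ1 = 7, Σt·s = 338, Σs = 42.)
Eliminating q: 7·(row 1) − 33·(row 2) gives 864·p = 7·338 − 33·42 = 980, so p = 245/216.
Then q = (42 − 33·(245/216))/7 = 47/72.

p = 1.13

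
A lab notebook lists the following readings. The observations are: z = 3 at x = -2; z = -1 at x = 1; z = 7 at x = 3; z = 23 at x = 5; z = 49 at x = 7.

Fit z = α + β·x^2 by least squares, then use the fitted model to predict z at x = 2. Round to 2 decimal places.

Compute the Gram sums: Σ1 = 5, Σx^2 = 88, Σx^2·x^2 = 3124.
Right-hand side: Σz = 81, Σx^2·z = 3050.
MᵀM·[α, β]ᵀ = Mᵀz becomes [[5, 88]; [88, 3124]]·[α, β]ᵀ = [81, 3050]ᵀ.
Eliminating β: 3124·(row 1) − 88·(row 2) gives 7876·α = 3124·81 − 88·3050 = -15356, so α = -349/179.
Then β = (3050 − 88·(-349/179))/3124 = 4061/3938.
At x = 2: ẑ = (-349/179)·(1) + (4061/3938)·(4) = 4283/1969.

ẑ = 2.18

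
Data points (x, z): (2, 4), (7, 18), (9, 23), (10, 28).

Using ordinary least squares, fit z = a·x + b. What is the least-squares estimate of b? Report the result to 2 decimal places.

Compute the Gram sums: Σx·x = 234, Σx = 28, Σ1 = 4.
For Aᵀz: Σx·z = 621, Σz = 73.
AᵀA·[a, b]ᵀ = Aᵀz becomes [[234, 28]; [28, 4]]·[a, b]ᵀ = [621, 73]ᵀ.
Δ = 234·4 − 28² = 152.
a = (621·4 − 28·73)/152 = 55/19; b = (234·73 − 28·621)/152 = -153/76.

b = -2.01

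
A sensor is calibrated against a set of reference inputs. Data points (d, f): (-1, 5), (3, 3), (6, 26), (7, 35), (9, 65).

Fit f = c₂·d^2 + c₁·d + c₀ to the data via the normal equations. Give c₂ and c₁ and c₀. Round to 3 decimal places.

Normal-equation sums: Σd^2·d^2 = 10340, Σd^2·d = 1314, Σd^2 = 176, Σd·d = 176, Σd = 24, Σ1 = 5.
For Aᵀf: Σd^2·f = 7948, Σd·f = 990, Σf = 134.
AᵀA·[c₂, c₁, c₀]ᵀ = Aᵀf becomes [[10340, 1314, 176]; [1314, 176, 24]; [176, 24, 5]]·[c₂, c₁, c₀]ᵀ = [7948, 990, 134]ᵀ.
Row-reducing yields c₂ = 42173/39819, c₁ = -32776/13273, c₀ = 54634/39819.

c₂ = 1.059, c₁ = -2.469, c₀ = 1.372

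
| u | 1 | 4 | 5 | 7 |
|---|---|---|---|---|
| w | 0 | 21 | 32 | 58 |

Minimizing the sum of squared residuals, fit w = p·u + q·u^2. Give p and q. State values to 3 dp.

The normal system XᵀX·[p, q]ᵀ = Xᵀw is [[91, 533]; [533, 3283]]·[p, q]ᵀ = [650, 3978]ᵀ.
det = 91·3283 − 533² = 14664.
p = (650·3283 − 533·3978)/14664 = 263/282; q = (91·3978 − 533·650)/14664 = 299/282.

p = 0.933, q = 1.060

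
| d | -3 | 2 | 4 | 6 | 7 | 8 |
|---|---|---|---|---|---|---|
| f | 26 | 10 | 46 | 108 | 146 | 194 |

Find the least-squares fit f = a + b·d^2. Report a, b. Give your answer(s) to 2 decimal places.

a = -2.21, b = 3.05

Entries of AᵀA: Σ1 = 6, Σd^2 = 178, Σd^2·d^2 = 8146.
For Aᵀf: Σf = 530, Σd^2·f = 24468.
det = 6·8146 − 178² = 17192.
a = (530·8146 − 178·24468)/17192 = -9481/4298; b = (6·24468 − 178·530)/17192 = 13117/4298.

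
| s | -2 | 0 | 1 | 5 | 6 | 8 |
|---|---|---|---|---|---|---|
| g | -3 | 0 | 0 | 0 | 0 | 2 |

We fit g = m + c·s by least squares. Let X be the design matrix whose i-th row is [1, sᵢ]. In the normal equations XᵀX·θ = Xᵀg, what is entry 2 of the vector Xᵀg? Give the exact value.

22

Entry 2 ↔ basis s, so (Xᵀg)_{2} = Σᵢ (s)·gᵢ = (-2)·(-3) + (0)·(0) + (1)·(0) + (5)·(0) + (6)·(0) + (8)·(2) = 22.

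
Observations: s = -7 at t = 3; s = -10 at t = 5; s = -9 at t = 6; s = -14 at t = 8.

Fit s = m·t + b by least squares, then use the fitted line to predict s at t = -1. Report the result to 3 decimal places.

With design matrix M, MᵀM = [[134, 22]; [22, 4]] and Mᵀs = [-237, -40]ᵀ.
det = 134·4 − 22² = 52.
m = ((-237)·4 − 22·(-40))/52 = -17/13; b = (134·(-40) − 22·(-237))/52 = -73/26.
At t = -1: ŝ = (-17/13)·(-1) + (-73/26)·(1) = -3/2.

ŝ = -1.500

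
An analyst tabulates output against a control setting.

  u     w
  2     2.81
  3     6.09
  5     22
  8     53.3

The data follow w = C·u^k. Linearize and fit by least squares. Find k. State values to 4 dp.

With ln wᵢ as the transformed response and ln uᵢ as the regressor:
Σln u = 5.4806, Σ(ln u)² = 8.6018, Σln w = 9.9068, Σln u·ln w = 15.9435.
Equations: 8.6018·k + 5.4806·ln C = 15.9435;  5.4806·k + 4·ln C = 9.9068.
Δ = 8.6018·4 − (5.4806)² = 4.3697; k = (15.9435·4 − 5.4806·9.9068)/4.3697 = 2.16914, ln C = (8.6018·9.9068 − 5.4806·15.9435)/4.3697 = -0.49536.

k = 2.1691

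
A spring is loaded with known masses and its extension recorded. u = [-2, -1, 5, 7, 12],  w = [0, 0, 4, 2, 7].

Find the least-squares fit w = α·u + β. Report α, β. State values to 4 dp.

Forming MᵀM = [[223, 21]; [21, 5]] and Mᵀw = [118, 13]ᵀ gives MᵀM·[α, β]ᵀ = Mᵀw.
Determinant 223·5 − 21² = 674.
α = (118·5 − 21·13)/674 = 317/674; β = (223·13 − 21·118)/674 = 421/674.

α = 0.4703, β = 0.6246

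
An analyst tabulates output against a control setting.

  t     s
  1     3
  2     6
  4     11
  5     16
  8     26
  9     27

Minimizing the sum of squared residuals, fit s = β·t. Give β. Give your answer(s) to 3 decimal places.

β = 3.089

Normal-equation sums: Σt·t = 191.
And Σt·s = 590.
MᵀM·[β]ᵀ = Mᵀs becomes [[191]]·[β]ᵀ = [590]ᵀ.
β = 590/191 = 3.08901.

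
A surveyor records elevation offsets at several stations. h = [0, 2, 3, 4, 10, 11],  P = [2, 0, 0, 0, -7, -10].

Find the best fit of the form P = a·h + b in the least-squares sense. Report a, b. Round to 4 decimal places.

a = -1.0500, b = 2.7500

The normal system XᵀX·[a, b]ᵀ = XᵀP is [[250, 30]; [30, 6]]·[a, b]ᵀ = [-180, -15]ᵀ.
det = 250·6 − 30² = 600.
a = ((-180)·6 − 30·(-15))/600 = -21/20; b = (250·(-15) − 30·(-180))/600 = 11/4.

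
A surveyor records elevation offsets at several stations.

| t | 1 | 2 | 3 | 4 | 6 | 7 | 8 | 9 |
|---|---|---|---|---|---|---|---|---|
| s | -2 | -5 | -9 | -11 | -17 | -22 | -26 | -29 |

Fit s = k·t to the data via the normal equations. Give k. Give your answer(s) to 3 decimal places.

The normal system AᵀA·[k]ᵀ = Aᵀs is [[260]]·[k]ᵀ = [-808]ᵀ.
Hence k = -808 / 260 ≈ -3.10769.

k = -3.108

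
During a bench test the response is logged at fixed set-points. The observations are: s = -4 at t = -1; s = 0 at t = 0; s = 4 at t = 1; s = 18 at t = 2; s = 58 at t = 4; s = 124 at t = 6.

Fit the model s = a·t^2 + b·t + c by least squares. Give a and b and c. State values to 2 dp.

With design matrix X, XᵀX = [[1570, 288, 58]; [288, 58, 12]; [58, 12, 6]] and Xᵀs = [5464, 1020, 200]ᵀ.
Row-reducing yields a = 5026/1775, b = 6942/1775, c = -3302/1775.

a = 2.83, b = 3.91, c = -1.86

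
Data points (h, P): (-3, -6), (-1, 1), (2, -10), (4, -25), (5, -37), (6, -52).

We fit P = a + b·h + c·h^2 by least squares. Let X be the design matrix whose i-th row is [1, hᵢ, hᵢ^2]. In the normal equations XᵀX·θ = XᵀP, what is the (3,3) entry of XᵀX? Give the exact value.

Row 3 ↔ basis h^2, column 3 ↔ basis h^2, so (XᵀX)_{3,3} = Σᵢ (h^2)·(h^2) = (9)·(9) + (1)·(1) + (4)·(4) + (16)·(16) + (25)·(25) + (36)·(36) = 2275.

2275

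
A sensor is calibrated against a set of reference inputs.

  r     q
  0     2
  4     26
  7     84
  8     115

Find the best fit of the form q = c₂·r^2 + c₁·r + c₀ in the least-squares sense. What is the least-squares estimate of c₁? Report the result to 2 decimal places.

AᵀA·[c₂, c₁, c₀]ᵀ = Aᵀq reads: 6753·c₂ + 919·c₁ + 129·c₀ = 11892;  919·c₂ + 129·c₁ + 19·c₀ = 1612;  129·c₂ + 19·c₁ + 4·c₀ = 227.
(Σr^2·r^2 = 6753, Σr^2·r = 919, Σr^2 = 129, Σr·r = 129, Σr = 19, Σ1 = 4, Σr^2·q = 11892, Σr·q = 1612, Σq = 227.)
Row-reducing yields c₂ = 2735/1336, c₁ = -3213/1336, c₀ = 719/334.

c₁ = -2.40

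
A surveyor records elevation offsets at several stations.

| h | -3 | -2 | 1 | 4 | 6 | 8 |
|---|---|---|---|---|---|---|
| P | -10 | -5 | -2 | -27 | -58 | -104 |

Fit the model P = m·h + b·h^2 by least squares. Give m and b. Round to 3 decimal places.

Sums needed: Σh·h = 130, Σh·h^2 = 758, Σh^2·h^2 = 5746.
And Σh·P = -1250, Σh^2·P = -9288.
So MᵀM·[m, b]ᵀ = MᵀP: [[130, 758]; [758, 5746]]·[m, b]ᵀ = [-1250, -9288]ᵀ.
Eliminating b: 5746·(row 1) − 758·(row 2) gives 172416·m = 5746·(-1250) − 758·(-9288) = -142196, so m = -35549/43104.
Then b = ((-9288) − 758·(-35549/43104))/5746 = -64985/43104.

m = -0.825, b = -1.508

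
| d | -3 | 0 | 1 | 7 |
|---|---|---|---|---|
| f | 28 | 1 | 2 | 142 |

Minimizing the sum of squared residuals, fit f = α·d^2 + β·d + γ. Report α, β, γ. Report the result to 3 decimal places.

Setting ∂/∂α … = 0 gives: 2483·α + 317·β + 59·γ = 7212;  317·α + 59·β + 5·γ = 912;  59·α + 5·β + 4·γ = 173.
(Σd^2·d^2 = 2483, Σd^2·d = 317, Σd^2 = 59, Σd·d = 59, Σd = 5, Σ1 = 4, Σd^2·f = 7212, Σd·f = 912, Σf = 173.)
Row-reducing yields α = 25529/8634, β = -3845/8634, γ = 279/1439.

α = 2.957, β = -0.445, γ = 0.194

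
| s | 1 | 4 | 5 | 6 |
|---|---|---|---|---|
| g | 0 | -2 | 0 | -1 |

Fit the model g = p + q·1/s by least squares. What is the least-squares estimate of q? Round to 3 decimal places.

q = 1.145

Normal-equation sums: Σ1 = 4, Σ1/s = 97/60, Σ1/s·1/s = 4069/3600.
Moment sums: Σg = -3, Σ1/s·g = -2/3.
det = 4·(4069/3600) − (97/60)² = 763/400.
p = ((-3)·(4069/3600) − (97/60)·(-2/3))/(763/400) = -8327/6867; q = (4·(-2/3) − (97/60)·(-3))/(763/400) = 2620/2289.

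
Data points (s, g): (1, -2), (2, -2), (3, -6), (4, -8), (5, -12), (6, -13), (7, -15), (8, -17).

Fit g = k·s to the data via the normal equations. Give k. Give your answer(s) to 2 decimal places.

Entries of XᵀX: Σs·s = 204.
Right-hand side: Σs·g = -435.
Normal equations: [[204]]·[k]ᵀ = [-435]ᵀ.
k = (-435)/204 = -2.13235.

k = -2.13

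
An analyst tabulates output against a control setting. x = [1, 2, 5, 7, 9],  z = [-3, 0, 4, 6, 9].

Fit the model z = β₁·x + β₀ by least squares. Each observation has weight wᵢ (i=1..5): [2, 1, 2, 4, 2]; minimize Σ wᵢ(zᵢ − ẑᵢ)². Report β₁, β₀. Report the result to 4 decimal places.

β₁ = 1.4298, β₀ = -3.7987

Forming MᵀWM = [[414, 60]; [60, 11]] and MᵀWz = [364, 44]ᵀ gives MᵀWM·[β₁, β₀]ᵀ = MᵀWz.
Determinant 414·11 − 60² = 954.
β₁ = (364·11 − 60·44)/954 = 682/477; β₀ = (414·44 − 60·364)/954 = -604/159.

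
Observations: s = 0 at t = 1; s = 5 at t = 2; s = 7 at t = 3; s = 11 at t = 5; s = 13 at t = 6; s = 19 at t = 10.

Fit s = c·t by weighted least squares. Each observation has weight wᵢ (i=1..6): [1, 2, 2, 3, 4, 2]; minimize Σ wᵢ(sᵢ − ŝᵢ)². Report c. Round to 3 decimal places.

Forming MᵀWM = [[446]] and MᵀWs = [919]ᵀ gives MᵀWM·[c]ᵀ = MᵀWs.
Hence c = 919 / 446 ≈ 2.06054.

c = 2.061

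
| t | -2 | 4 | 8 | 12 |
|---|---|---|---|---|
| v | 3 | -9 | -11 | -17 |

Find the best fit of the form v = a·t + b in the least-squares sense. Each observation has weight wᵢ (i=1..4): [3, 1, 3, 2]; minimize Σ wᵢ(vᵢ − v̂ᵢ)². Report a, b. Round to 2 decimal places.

Normal-equation sums: Σwᵢ·t·t = 508, Σwᵢ·t = 46, Σwᵢ·1 = 9.
Right-hand side: Σwᵢ·t·v = -726, Σwᵢ·v = -67.
So AᵀWA·[a, b]ᵀ = AᵀWv: [[508, 46]; [46, 9]]·[a, b]ᵀ = [-726, -67]ᵀ.
Δ = 508·9 − 46² = 2456.
a = ((-726)·9 − 46·(-67))/2456 = -863/614; b = (508·(-67) − 46·(-726))/2456 = -80/307.

a = -1.41, b = -0.26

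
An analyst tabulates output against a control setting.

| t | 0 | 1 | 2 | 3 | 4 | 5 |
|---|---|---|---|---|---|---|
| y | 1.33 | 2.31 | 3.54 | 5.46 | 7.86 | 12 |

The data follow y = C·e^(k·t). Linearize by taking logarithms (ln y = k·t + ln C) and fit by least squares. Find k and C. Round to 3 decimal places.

k = 0.432, C = 1.433

Let Y = ln y. Fitting Y = k·t + ln C by least squares:
Σt = 15.0000, Σ(t)² = 55.0000, Σln y = 8.6307, Σt·ln y = 29.1295.
Equations: 55.0000·k + 15.0000·ln C = 29.1295;  15.0000·k + 6·ln C = 8.6307.
Δ = 55.0000·6 − (15.0000)² = 105.0000; k = (29.1295·6 − 15.0000·8.6307)/105.0000 = 0.43159, ln C = (55.0000·8.6307 − 15.0000·29.1295)/105.0000 = 0.35948, so C = exp(0.35948) = 1.43258.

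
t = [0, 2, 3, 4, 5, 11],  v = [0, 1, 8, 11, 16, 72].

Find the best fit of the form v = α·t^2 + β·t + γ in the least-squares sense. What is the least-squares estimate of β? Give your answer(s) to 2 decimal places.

β = 0.66

XᵀX·[α, β, γ]ᵀ = Xᵀv reads: 15619·α + 1555·β + 175·γ = 9364;  1555·α + 175·β + 25·γ = 942;  175·α + 25·β + 6·γ = 108.
(Σt^2·t^2 = 15619, Σt^2·t = 1555, Σt^2 = 175, Σt·t = 175, Σt = 25, Σ1 = 6, Σt^2·v = 9364, Σt·v = 942, Σv = 108.)
Row-reducing yields α = 20309/37680, β = 124709/188400, γ = -601/1256.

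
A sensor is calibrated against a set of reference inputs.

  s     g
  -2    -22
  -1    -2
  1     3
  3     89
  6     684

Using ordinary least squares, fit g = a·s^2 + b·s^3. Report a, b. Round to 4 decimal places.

The normal equations are: 1395·a + 7987·b = 25338;  7987·a + 47451·b = 150328.
(Σs^2·s^2 = 1395, Σs^2·s^3 = 7987, Σs^3·s^3 = 47451, Σs^2·g = 25338, Σs^3·g = 150328.)
det = 1395·47451 − 7987² = 2401976.
a = (25338·47451 − 7987·150328)/2401976 = 821851/1200988; b = (1395·150328 − 7987·25338)/2401976 = 3666477/1200988.

a = 0.6843, b = 3.0529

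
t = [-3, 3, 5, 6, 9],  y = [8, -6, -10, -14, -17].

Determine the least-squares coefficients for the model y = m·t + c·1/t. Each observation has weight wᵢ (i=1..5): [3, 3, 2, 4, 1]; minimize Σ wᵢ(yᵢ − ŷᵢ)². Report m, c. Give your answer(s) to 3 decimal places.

With design matrix M, MᵀWM = [[329, 13]; [13, 1762/2025]] and MᵀWy = [-715, -263/9]ᵀ.
Determinant 329·(1762/2025) − 13² = 237473/2025.
m = ((-715)·(1762/2025) − 13·(-263/9))/(237473/2025) = -490555/237473; c = (329·(-263/9) − 13·(-715))/(237473/2025) = -646200/237473.

m = -2.066, c = -2.721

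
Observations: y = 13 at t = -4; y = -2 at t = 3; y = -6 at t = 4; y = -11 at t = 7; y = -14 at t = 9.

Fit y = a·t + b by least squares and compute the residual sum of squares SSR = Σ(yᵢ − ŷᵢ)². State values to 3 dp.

With design matrix M, MᵀM = [[171, 19]; [19, 5]] and Mᵀy = [-285, -20]ᵀ.
Determinant 171·5 − 19² = 494.
a = ((-285)·5 − 19·(-20))/494 = -55/26; b = (171·(-20) − 19·(-285))/494 = 105/26.
Residuals: 1/2, 4/13, -41/26, -3/13, 1; SSR = 101/26.

SSR = 3.885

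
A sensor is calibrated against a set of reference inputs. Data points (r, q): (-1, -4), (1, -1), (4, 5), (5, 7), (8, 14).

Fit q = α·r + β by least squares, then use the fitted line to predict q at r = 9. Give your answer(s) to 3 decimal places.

The normal system AᵀA·[α, β]ᵀ = Aᵀq is [[107, 17]; [17, 5]]·[α, β]ᵀ = [170, 21]ᵀ.
Δ = 107·5 − 17² = 246.
α = (170·5 − 17·21)/246 = 493/246; β = (107·21 − 17·170)/246 = -643/246.
At r = 9: q̂ = (493/246)·(9) + (-643/246)·(1) = 1897/123.

q̂ = 15.423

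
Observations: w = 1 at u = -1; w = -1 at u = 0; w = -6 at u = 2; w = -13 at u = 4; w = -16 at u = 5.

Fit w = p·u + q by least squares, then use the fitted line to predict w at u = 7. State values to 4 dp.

Compute the Gram sums: Σu·u = 46, Σu = 10, Σ1 = 5.
For Xᵀw: Σu·w = -145, Σw = -35.
XᵀX·[p, q]ᵀ = Xᵀw becomes [[46, 10]; [10, 5]]·[p, q]ᵀ = [-145, -35]ᵀ.
Determinant 46·5 − 10² = 130.
p = ((-145)·5 − 10·(-35))/130 = -75/26; q = (46·(-35) − 10·(-145))/130 = -16/13.
At u = 7: ŵ = (-75/26)·(7) + (-16/13)·(1) = -557/26.

ŵ = -21.4231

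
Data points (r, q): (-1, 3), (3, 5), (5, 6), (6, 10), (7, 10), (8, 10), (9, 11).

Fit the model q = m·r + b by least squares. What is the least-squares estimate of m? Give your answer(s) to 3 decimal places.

With design matrix X, XᵀX = [[265, 37]; [37, 7]] and Xᵀq = [351, 55]ᵀ.
Δ = 265·7 − 37² = 486.
m = (351·7 − 37·55)/486 = 211/243; b = (265·55 − 37·351)/486 = 794/243.

m = 0.868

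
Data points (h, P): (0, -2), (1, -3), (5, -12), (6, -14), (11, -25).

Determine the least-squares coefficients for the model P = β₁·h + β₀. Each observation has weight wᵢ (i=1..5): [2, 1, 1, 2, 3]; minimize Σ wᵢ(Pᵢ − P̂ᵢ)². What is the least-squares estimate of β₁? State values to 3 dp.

β₁ = -2.120

Normal-equation sums: Σwᵢ·h·h = 461, Σwᵢ·h = 51, Σwᵢ·1 = 9.
And Σwᵢ·h·P = -1056, Σwᵢ·P = -122.
So AᵀWA·[β₁, β₀]ᵀ = AᵀWP: [[461, 51]; [51, 9]]·[β₁, β₀]ᵀ = [-1056, -122]ᵀ.
Δ = 461·9 − 51² = 1548.
β₁ = ((-1056)·9 − 51·(-122))/1548 = -547/258; β₀ = (461·(-122) − 51·(-1056))/1548 = -1193/774.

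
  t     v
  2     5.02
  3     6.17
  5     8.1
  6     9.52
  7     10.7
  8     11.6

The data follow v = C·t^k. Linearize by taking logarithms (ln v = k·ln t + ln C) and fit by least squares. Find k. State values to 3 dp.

k = 0.608

Let Y = ln v. Fitting Y = k·ln t + ln C by least squares:
Over the data: Σln t = 9.2183, Σ(ln t)² = 15.5987, Σln v = 12.5996, Σln t·ln v = 20.2308.
Normal system: [[15.5987, 9.2183]; [9.2183, 6]]·[k, ln C]ᵀ = [20.2308, 12.5996]ᵀ.
Δ = 15.5987·6 − (9.2183)² = 8.6152; k = (20.2308·6 − 9.2183·12.5996)/8.6152 = 0.60790, ln C = (15.5987·12.5996 − 9.2183·20.2308)/8.6152 = 1.16597.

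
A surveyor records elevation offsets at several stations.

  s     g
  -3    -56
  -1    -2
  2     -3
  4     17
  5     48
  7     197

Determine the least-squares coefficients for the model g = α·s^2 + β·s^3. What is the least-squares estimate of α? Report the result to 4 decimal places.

Sums needed: Σs^2·s^2 = 3380, Σs^2·s^3 = 20744, Σs^3·s^3 = 138164.
Moment sums: Σs^2·g = 10607, Σs^3·g = 76149.
Normal equations: [[3380, 20744]; [20744, 138164]]·[α, β]ᵀ = [10607, 76149]ᵀ.
Eliminating β: 138164·(row 1) − 20744·(row 2) gives 36680784·α = 138164·10607 − 20744·76149 = -114129308, so α = -28532327/9170196.
Then β = (76149 − 20744·(-28532327/9170196))/138164 = 9338003/9170196.

α = -3.1114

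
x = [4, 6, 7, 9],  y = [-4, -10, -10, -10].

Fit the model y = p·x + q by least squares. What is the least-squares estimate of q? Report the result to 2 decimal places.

q = -1.00

The normal system MᵀM·[p, q]ᵀ = Mᵀy is [[182, 26]; [26, 4]]·[p, q]ᵀ = [-236, -34]ᵀ.
Δ = 182·4 − 26² = 52.
p = ((-236)·4 − 26·(-34))/52 = -15/13; q = (182·(-34) − 26·(-236))/52 = -1.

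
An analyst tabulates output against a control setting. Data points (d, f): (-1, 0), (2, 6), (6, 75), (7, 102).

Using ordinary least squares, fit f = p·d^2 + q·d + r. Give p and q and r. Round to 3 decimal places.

p = 2.141, q = -0.043, r = -2.261

Forming MᵀM = [[3714, 566, 90]; [566, 90, 14]; [90, 14, 4]] and Mᵀf = [7722, 1176, 183]ᵀ gives MᵀM·[p, q, r]ᵀ = Mᵀf.
Row-reducing yields p = 6687/3124, q = -135/3124, r = -321/142.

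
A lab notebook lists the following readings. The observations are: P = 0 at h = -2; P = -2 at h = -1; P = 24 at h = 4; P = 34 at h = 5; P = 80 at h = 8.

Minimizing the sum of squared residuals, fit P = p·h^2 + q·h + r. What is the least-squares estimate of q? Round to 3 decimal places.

q = 1.920

Entries of MᵀM: Σh^2·h^2 = 4994, Σh^2·h = 692, Σh^2 = 110, Σh·h = 110, Σh = 14, Σ1 = 5.
Moment sums: Σh^2·P = 6352, Σh·P = 908, ΣP = 136.
Normal equations: [[4994, 692, 110]; [692, 110, 14]; [110, 14, 5]]·[p, q, r]ᵀ = [6352, 908, 136]ᵀ.
Solving the 3×3 system (Gaussian elimination) gives p = 14768/14493, q = 9274/4831, r = -8588/14493.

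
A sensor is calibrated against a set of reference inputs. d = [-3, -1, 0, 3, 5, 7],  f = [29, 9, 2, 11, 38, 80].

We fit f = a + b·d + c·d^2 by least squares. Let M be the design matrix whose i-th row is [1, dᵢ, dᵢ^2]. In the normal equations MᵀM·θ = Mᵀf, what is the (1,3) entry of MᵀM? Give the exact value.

93

Row 1 ↔ basis 1, column 3 ↔ basis d^2, so (MᵀM)_{1,3} = Σᵢ d^2 = (1)·(9) + (1)·(1) + (1)·(0) + (1)·(9) + (1)·(25) + (1)·(49) = 93.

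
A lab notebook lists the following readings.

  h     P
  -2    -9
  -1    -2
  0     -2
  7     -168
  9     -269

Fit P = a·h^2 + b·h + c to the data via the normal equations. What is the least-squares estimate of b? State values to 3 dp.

Sums needed: Σh^2·h^2 = 8979, Σh^2·h = 1063, Σh^2 = 135, Σh·h = 135, Σh = 13, Σ1 = 5.
And Σh^2·P = -30059, Σh·P = -3577, ΣP = -450.
So XᵀX·[a, b, c]ᵀ = XᵀP: [[8979, 1063, 135]; [1063, 135, 13]; [135, 13, 5]]·[a, b, c]ᵀ = [-30059, -3577, -450]ᵀ.
Inverting the 3×3 Gram matrix, [a, b, c]ᵀ = [-246517/82142, -219325/82142, -83288/41071]ᵀ.

b = -2.670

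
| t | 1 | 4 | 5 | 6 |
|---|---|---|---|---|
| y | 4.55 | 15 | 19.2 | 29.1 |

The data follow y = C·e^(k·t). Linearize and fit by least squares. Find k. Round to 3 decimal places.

Linearized form: ln y = k·t + ln C. From the 4 transformed points,
XᵀX = [[78.0000, 16.0000]; [16.0000, 4]], rhs = [47.3463, 10.5488]ᵀ  (here Σt = 16.0000, Σ(t)² = 78.0000, Σln y = 10.5488, Σt·ln y = 47.3463).
Solving (det = 56.0000): k = 0.36793, ln C = 1.16549.

k = 0.368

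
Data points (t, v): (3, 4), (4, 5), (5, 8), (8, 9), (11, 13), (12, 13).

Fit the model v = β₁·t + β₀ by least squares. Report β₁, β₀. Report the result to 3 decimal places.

MᵀM·[β₁, β₀]ᵀ = Mᵀv reads: 379·β₁ + 43·β₀ = 443;  43·β₁ + 6·β₀ = 52.
(Σt·t = 379, Σt = 43, Σ1 = 6, Σt·v = 443, Σv = 52.)
Eliminating β₀: 6·(row 1) − 43·(row 2) gives 425·β₁ = 6·443 − 43·52 = 422, so β₁ = 422/425.
Then β₀ = (52 − 43·(422/425))/6 = 659/425.

β₁ = 0.993, β₀ = 1.551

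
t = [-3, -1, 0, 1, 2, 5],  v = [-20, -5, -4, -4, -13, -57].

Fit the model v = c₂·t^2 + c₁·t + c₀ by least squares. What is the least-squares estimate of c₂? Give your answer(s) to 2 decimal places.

MᵀM·[c₂, c₁, c₀]ᵀ = Mᵀv reads: 724·c₂ + 106·c₁ + 40·c₀ = -1666;  106·c₂ + 40·c₁ + 4·c₀ = -250;  40·c₂ + 4·c₁ + 6·c₀ = -103.
Row-reducing yields c₂ = -72/35, c₁ = -17/35, c₀ = -219/70.

c₂ = -2.06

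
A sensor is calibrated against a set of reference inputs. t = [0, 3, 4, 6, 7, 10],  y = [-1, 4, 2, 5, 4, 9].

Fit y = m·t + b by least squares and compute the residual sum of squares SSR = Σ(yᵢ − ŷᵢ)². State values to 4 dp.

SSR = 8.0167

From the data, Σt·t = 210, Σt = 30, Σ1 = 6.
For Mᵀy: Σt·y = 168, Σy = 23.
So MᵀM·[m, b]ᵀ = Mᵀy: [[210, 30]; [30, 6]]·[m, b]ᵀ = [168, 23]ᵀ.
det = 210·6 − 30² = 360.
m = (168·6 − 30·23)/360 = 53/60; b = (210·23 − 30·168)/360 = -7/12.
Residuals: -5/12, 29/15, -19/20, 17/60, -8/5, 3/4; SSR = 481/60.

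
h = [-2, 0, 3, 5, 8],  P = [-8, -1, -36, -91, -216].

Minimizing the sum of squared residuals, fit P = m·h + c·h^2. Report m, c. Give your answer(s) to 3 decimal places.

m = -2.725, c = -3.044

Normal-equation sums: Σh·h = 102, Σh·h^2 = 656, Σh^2·h^2 = 4818.
Right-hand side: Σh·P = -2275, Σh^2·P = -16455.
Δ = 102·4818 − 656² = 61100.
m = ((-2275)·4818 − 656·(-16455))/61100 = -16647/6110; c = (102·(-16455) − 656·(-2275))/61100 = -18601/6110.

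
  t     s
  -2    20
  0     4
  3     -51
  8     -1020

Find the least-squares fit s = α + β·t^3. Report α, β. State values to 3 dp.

Compute the Gram sums: Σ1 = 4, Σt^3 = 531, Σt^3·t^3 = 262937.
And Σs = -1047, Σt^3·s = -523777.
Normal equations: [[4, 531]; [531, 262937]]·[α, β]ᵀ = [-1047, -523777]ᵀ.
Eliminating β: 262937·(row 1) − 531·(row 2) gives 769787·α = 262937·(-1047) − 531·(-523777) = 2830548, so α = 2830548/769787.
Then β = ((-523777) − 531·(2830548/769787))/262937 = -1539151/769787.

α = 3.677, β = -1.999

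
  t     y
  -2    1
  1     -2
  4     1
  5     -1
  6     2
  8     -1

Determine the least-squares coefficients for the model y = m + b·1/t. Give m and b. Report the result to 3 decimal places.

m = 0.407, b = -1.968

With design matrix A, AᵀA = [[6, 149/120]; [149/120, 20101/14400]] and Aᵀy = [0, -269/120]ᵀ.
Eliminating b: (20101/14400)·(row 1) − (149/120)·(row 2) gives (19681/2880)·m = (20101/14400)·0 − (149/120)·(-269/120) = 40081/14400, so m = 40081/98405.
Then b = ((-269/120) − (149/120)·(40081/98405))/(20101/14400) = -38736/19681.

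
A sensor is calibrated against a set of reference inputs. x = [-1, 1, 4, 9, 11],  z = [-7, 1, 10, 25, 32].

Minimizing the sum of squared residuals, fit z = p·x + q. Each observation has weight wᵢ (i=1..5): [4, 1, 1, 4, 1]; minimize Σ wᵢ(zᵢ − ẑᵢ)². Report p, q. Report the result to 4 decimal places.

MᵀWM·[p, q]ᵀ = MᵀWz reads: 466·p + 48·q = 1321;  48·p + 11·q = 115.
(Σwᵢ·x·x = 466, Σwᵢ·x = 48, Σwᵢ·1 = 11, Σwᵢ·x·z = 1321, Σwᵢ·z = 115.)
Eliminating q: 11·(row 1) − 48·(row 2) gives 2822·p = 11·1321 − 48·115 = 9011, so p = 9011/2822.
Then q = (115 − 48·(9011/2822))/11 = -4909/1411.

p = 3.1931, q = -3.4791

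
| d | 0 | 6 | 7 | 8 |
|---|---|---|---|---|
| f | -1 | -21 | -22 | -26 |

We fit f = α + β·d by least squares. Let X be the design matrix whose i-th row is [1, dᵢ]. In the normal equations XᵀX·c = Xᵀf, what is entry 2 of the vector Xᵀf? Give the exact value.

-488

Entry 2 ↔ basis d, so (Xᵀf)_{2} = Σᵢ (d)·fᵢ = (0)·(-1) + (6)·(-21) + (7)·(-22) + (8)·(-26) = -488.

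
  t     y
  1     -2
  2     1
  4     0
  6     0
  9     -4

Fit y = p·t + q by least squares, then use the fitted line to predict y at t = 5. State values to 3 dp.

ŷ = -1.204

Sums needed: Σt·t = 138, Σt = 22, Σ1 = 5.
Moment sums: Σt·y = -36, Σy = -5.
AᵀA·[p, q]ᵀ = Aᵀy becomes [[138, 22]; [22, 5]]·[p, q]ᵀ = [-36, -5]ᵀ.
Eliminating q: 5·(row 1) − 22·(row 2) gives 206·p = 5·(-36) − 22·(-5) = -70, so p = -35/103.
Then q = ((-5) − 22·(-35/103))/5 = 51/103.
At t = 5: ŷ = (-35/103)·(5) + (51/103)·(1) = -124/103.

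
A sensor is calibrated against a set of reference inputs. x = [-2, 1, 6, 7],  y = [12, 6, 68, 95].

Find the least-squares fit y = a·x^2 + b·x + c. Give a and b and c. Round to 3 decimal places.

a = 1.899, b = -0.433, c = 3.832

Forming MᵀM = [[3714, 552, 90]; [552, 90, 12]; [90, 12, 4]] and Mᵀy = [7157, 1055, 181]ᵀ gives MᵀM·[a, b, c]ᵀ = Mᵀy.
Inverting the 3×3 Gram matrix, [a, b, c]ᵀ = [7393/3894, -1687/3894, 2487/649]ᵀ.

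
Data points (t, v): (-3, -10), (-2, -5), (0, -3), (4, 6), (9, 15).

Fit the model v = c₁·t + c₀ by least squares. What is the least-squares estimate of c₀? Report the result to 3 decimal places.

With design matrix M, MᵀM = [[110, 8]; [8, 5]] and Mᵀv = [199, 3]ᵀ.
Eliminating c₀: 5·(row 1) − 8·(row 2) gives 486·c₁ = 5·199 − 8·3 = 971, so c₁ = 971/486.
Then c₀ = (3 − 8·(971/486))/5 = -631/243.

c₀ = -2.597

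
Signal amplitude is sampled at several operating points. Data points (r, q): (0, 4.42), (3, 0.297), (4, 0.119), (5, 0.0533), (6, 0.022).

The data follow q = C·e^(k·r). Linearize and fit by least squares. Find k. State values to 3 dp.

k = -0.884

Taking logs, ln q = k·r + ln C, so regress ln q on r.
AᵀA = [[86.0000, 18.0000]; [18.0000, 5]], rhs = [-49.7160, -8.6050]ᵀ  (here Σr = 18.0000, Σ(r)² = 86.0000, Σln q = -8.6050, Σr·ln q = -49.7160).
Slope k = (n·Σr·ln q − Σr·Σln q)/(n·Σ(r)² − (Σr)²) = (5·-49.7160 − 18.0000·-8.6050)/106.0000 = -0.88386; ln C = (Σln q − k·Σr)/n = 1.46088.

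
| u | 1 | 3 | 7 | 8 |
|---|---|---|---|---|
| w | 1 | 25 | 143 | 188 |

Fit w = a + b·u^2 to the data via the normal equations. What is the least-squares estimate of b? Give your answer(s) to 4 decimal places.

b = 2.9632

MᵀM·[a, b]ᵀ = Mᵀw reads: 4·a + 123·b = 357;  123·a + 6579·b = 19265.
(Σ1 = 4, Σu^2 = 123, Σu^2·u^2 = 6579, Σw = 357, Σu^2·w = 19265.)
Δ = 4·6579 − 123² = 11187.
a = (357·6579 − 123·19265)/11187 = -6964/3729; b = (4·19265 − 123·357)/11187 = 33149/11187.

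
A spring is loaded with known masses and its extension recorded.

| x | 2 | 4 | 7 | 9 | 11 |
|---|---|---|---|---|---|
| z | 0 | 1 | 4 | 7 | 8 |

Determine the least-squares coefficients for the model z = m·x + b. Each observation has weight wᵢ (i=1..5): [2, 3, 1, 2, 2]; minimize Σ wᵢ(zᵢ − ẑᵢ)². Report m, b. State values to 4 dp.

m = 0.9715, b = -2.4202

Compute the Gram sums: Σwᵢ·x·x = 509, Σwᵢ·x = 63, Σwᵢ·1 = 10.
And Σwᵢ·x·z = 342, Σwᵢ·z = 37.
So AᵀWA·[m, b]ᵀ = AᵀWz: [[509, 63]; [63, 10]]·[m, b]ᵀ = [342, 37]ᵀ.
Δ = 509·10 − 63² = 1121.
m = (342·10 − 63·37)/1121 = 1089/1121; b = (509·37 − 63·342)/1121 = -2713/1121.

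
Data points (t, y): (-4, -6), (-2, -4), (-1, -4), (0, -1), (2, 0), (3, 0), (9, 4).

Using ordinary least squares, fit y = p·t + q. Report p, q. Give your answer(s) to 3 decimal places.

p = 0.769, q = -2.340

Sums needed: Σt·t = 115, Σt = 7, Σ1 = 7.
For Xᵀy: Σt·y = 72, Σy = -11.
Normal equations: [[115, 7]; [7, 7]]·[p, q]ᵀ = [72, -11]ᵀ.
Eliminating q: 7·(row 1) − 7·(row 2) gives 756·p = 7·72 − 7·(-11) = 581, so p = 83/108.
Then q = ((-11) − 7·(83/108))/7 = -1769/756.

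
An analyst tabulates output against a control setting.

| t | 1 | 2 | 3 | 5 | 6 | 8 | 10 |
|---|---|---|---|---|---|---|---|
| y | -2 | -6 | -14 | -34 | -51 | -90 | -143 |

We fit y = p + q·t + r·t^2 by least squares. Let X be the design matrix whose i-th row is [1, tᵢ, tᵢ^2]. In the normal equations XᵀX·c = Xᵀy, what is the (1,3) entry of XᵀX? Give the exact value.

239

Row 1 ↔ basis 1, column 3 ↔ basis t^2, so (XᵀX)_{1,3} = Σᵢ t^2 = (1)·(1) + (1)·(4) + (1)·(9) + (1)·(25) + (1)·(36) + (1)·(64) + (1)·(100) = 239.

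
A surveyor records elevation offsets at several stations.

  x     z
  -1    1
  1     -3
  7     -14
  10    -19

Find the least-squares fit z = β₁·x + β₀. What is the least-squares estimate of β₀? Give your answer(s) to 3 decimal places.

Compute the Gram sums: Σx·x = 151, Σx = 17, Σ1 = 4.
Moment sums: Σx·z = -292, Σz = -35.
MᵀM·[β₁, β₀]ᵀ = Mᵀz becomes [[151, 17]; [17, 4]]·[β₁, β₀]ᵀ = [-292, -35]ᵀ.
Determinant 151·4 − 17² = 315.
β₁ = ((-292)·4 − 17·(-35))/315 = -191/105; β₀ = (151·(-35) − 17·(-292))/315 = -107/105.

β₀ = -1.019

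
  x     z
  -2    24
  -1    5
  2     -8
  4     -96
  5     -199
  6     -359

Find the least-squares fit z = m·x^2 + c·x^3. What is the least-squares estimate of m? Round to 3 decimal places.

The normal system MᵀM·[m, c]ᵀ = Mᵀz is [[2210, 11924]; [11924, 66506]]·[m, c]ᵀ = [-19366, -108824]ᵀ.
Eliminating c: 66506·(row 1) − 11924·(row 2) gives 4796484·m = 66506·(-19366) − 11924·(-108824) = 9662180, so m = 219595/109011.
Then c = ((-108824) − 11924·(219595/109011))/66506 = -2395214/1199121.

m = 2.014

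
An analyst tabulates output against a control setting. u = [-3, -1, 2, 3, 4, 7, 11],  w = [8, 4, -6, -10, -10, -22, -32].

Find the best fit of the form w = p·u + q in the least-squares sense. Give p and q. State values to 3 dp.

Compute the Gram sums: Σu·u = 209, Σu = 23, Σ1 = 7.
Right-hand side: Σu·w = -616, Σw = -68.
So AᵀA·[p, q]ᵀ = Aᵀw: [[209, 23]; [23, 7]]·[p, q]ᵀ = [-616, -68]ᵀ.
Determinant 209·7 − 23² = 934.
p = ((-616)·7 − 23·(-68))/934 = -1374/467; q = (209·(-68) − 23·(-616))/934 = -22/467.

p = -2.942, q = -0.047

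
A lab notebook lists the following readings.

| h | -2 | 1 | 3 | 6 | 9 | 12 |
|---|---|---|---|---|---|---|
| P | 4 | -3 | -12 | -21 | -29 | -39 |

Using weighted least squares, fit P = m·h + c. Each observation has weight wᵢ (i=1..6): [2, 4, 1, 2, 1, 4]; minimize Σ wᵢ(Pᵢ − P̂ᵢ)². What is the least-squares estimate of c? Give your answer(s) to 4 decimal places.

Setting ∂/∂m … = 0 gives: 750·m + 72·c = -2449;  72·m + 14·c = -243.
(Σwᵢ·h·h = 750, Σwᵢ·h = 72, Σwᵢ·1 = 14, Σwᵢ·h·P = -2449, Σwᵢ·P = -243.)
Determinant 750·14 − 72² = 5316.
m = ((-2449)·14 − 72·(-243))/5316 = -8395/2658; c = (750·(-243) − 72·(-2449))/5316 = -987/886.

c = -1.1140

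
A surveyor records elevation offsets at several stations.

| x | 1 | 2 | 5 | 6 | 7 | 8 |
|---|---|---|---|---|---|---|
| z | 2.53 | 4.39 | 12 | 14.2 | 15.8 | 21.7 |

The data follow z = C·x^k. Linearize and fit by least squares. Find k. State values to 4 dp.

Let Y = ln z. Fitting Y = k·ln x + ln C by least squares:
Σln x = 8.1197, Σ(ln x)² = 14.3918, Σln z = 13.3830, Σln x·ln z = 21.5485.
Equations: 14.3918·k + 8.1197·ln C = 21.5485;  8.1197·k + 6·ln C = 13.3830.
Solving (det = 20.4213): k = 1.00997, ln C = 0.86373.

k = 1.0100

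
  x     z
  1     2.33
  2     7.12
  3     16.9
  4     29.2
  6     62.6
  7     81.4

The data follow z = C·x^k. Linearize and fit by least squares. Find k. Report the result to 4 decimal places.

k = 1.8569

With ln zᵢ as the transformed response and ln xᵢ as the regressor:
XᵀX = [[10.6062, 6.9157]; [6.9157, 6]], rhs = [25.1172, 17.5464]ᵀ  (here Σln x = 6.9157, Σ(ln x)² = 10.6062, Σln z = 17.5464, Σln x·ln z = 25.1172).
Δ = 10.6062·6 − (6.9157)² = 15.8099; k = (25.1172·6 − 6.9157·17.5464)/15.8099 = 1.85688, ln C = (10.6062·17.5464 − 6.9157·25.1172)/15.8099 = 0.78412.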